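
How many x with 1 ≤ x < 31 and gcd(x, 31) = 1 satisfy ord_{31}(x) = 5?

4

φ(31) = 31 − 1 = 30 = 2 · 3 · 5.
In a cyclic group of order 30, there are φ(d) elements of order d for each divisor d of 30, and zero for non-divisors.
5 | 30, and φ(5) = 5 − 1 = 4.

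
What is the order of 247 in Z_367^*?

The order of 247 must divide φ(367) = 367 − 1 = 366 = 2 · 3 · 61.
Divisors of 366: 1, 2, 3, 6, 61, 122, 183, 366.
Check 247^d mod 367 for each divisor in increasing order:
247^1 ≡ 247
247^2 ≡ 87
247^3 ≡ 203
247^6 ≡ 105
247^61 ≡ 366
247^122 ≡ 1
Hence ord(247) = 122.

122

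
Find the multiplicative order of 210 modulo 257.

By Lagrange's theorem, ord_257(210) divides φ(257) = 257 − 1 = 256 = 2^8.
Divisors of 256: 1, 2, 4, 8, 16, 32, 64, 128, 256.
Evaluate successive powers at the divisors of 256:
210^1 ≡ 210 (mod 257)
210^2 ≡ 153 (mod 257)
210^4 ≡ 22 (mod 257)
210^8 ≡ 227 (mod 257)
210^16 ≡ 129 (mod 257)
210^32 ≡ 193 (mod 257)
210^64 ≡ 241 (mod 257)
210^128 ≡ 256 (mod 257)
210^256 ≡ 1 (mod 257) ✓
So ord_257(210) = 256.

256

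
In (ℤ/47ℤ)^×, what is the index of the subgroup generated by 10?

1

By Lagrange's theorem, ord_47(10) divides φ(47) = 47 − 1 = 46 = 2 · 23.
Divisors of 46: 1, 2, 23, 46.
Compute 10^d (mod 47) for the divisors d until we hit 1:
10^1 ≡ 10 (mod 47)
10^2 ≡ 6 (mod 47)
10^23 ≡ 46 (mod 47)
10^46 ≡ 1 (mod 47) ✓
Thus |⟨10⟩| = ord(10) = 46.
Index = |(Z/47Z)^×| / |⟨10⟩| = 46 / 46 = 1.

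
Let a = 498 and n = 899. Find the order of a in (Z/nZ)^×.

Since 498 ∈ (Z/899Z)^×, its order divides φ(899) = φ(29·31) = (29−1)·(31−1) = 28·30 = 840 = 2^3 · 3 · 5 · 7.
Divisors of 840: 1, 2, 3, 4, 5, 6, 7, 8, 10, 12, 14, 15, 20, 21, 24, 28, 30, 35, 40, 42, 56, 60, 70, 84, 105, 120, 140, 168, 210, 280, 420, 840.
Test each divisor d:
498^1 ≡ 498
498^2 ≡ 779
498^3 ≡ 473
498^4 ≡ 16
498^5 ≡ 776
498^6 ≡ 777
498^7 ≡ 376
498^8 ≡ 256
498^10 ≡ 745
498^12 ≡ 500
498^14 ≡ 233
498^15 ≡ 63
498^20 ≡ 342
498^21 ≡ 405
498^24 ≡ 78
498^28 ≡ 349
498^30 ≡ 373
498^35 ≡ 869
498^40 ≡ 94
498^42 ≡ 407
498^56 ≡ 436
498^60 ≡ 683
498^70 ≡ 1
So ord_899(498) = 70.

70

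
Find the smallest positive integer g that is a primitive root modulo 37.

2

φ(37) = 37 − 1 = 36 = 2^2 · 3^2.
g is a primitive root iff g^(36/q) ≢ 1 (mod 37) for each prime q ∈ {2, 3}.
g = 2: 2^18 ≡ 36; 2^12 ≡ 26 — none is 1, so 2 is a primitive root.
The smallest primitive root modulo 37 is 2.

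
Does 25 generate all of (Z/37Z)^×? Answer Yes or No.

φ(37) = 37 − 1 = 36 = 2^2 · 3^2.
25 is a primitive root mod 37 iff 25^(φ(37)/q) ≢ 1 for every prime q | φ(37), i.e. q ∈ {2, 3}.
25^18 ≡ 1 (mod 37)  [q = 2: ≡ 1 ✗]
25^12 ≡ 26 (mod 37)  [q = 3: ≢ 1 ✓]
25^18 ≡ 1 shows ord(25) | 18, strictly less than φ(37); not a primitive root.

No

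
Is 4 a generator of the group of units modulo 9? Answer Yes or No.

No

φ(9) = φ(3^2) = 3·(3−1) = 6 = 2 · 3.
It suffices to check that the order of 4 is not a proper divisor of 6: compute 4^(6/q) for q ∈ {2, 3}.
4^3 ≡ 1 (mod 9)  [q = 2: ≡ 1 ✗]
4^2 ≡ 7 (mod 9)  [q = 3: ≢ 1 ✓]
Since 4^3 ≡ 1, the order of 4 divides 3 < 6, so 4 is not a primitive root.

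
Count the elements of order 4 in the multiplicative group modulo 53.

2

φ(53) = 53 − 1 = 52 = 2^2 · 13.
(Z/53Z)^× is cyclic (|G| = 52); a cyclic group of order m has exactly φ(d) elements of each order d | m, and none otherwise.
4 = 2^2 divides 52, and φ(4) = 2.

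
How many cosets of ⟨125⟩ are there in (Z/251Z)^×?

10

The order of 125 must divide φ(251) = 251 − 1 = 250 = 2 · 5^3.
Divisors of 250: 1, 2, 5, 10, 25, 50, 125, 250.
Check 125^d mod 251 for each divisor in increasing order:
125^1 ≡ 125 (mod 251)
125^2 ≡ 63 (mod 251)
125^5 ≡ 149 (mod 251)
125^10 ≡ 113 (mod 251)
125^25 ≡ 1 (mod 251) ✓
The order of 125 is 25, so the subgroup it generates has 25 elements.
[(Z/251Z)^× : ⟨125⟩] = 250/25 = 10.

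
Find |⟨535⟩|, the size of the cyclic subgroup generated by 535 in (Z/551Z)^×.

ord(535) | φ(551) = φ(19·29) = (19−1)·(29−1) = 18·28 = 504 = 2^3 · 3^2 · 7.
Divisors of 504: 1, 2, 3, 4, 6, 7, 8, 9, 12, 14, 18, 21, 24, 28, 36, 42, 56, 63, 72, 84, 126, 168, 252, 504.
Check 535^d mod 551 for each divisor in increasing order:
535^1 ≡ 535
535^2 ≡ 256
535^3 ≡ 312
535^4 ≡ 518
535^6 ≡ 368
535^7 ≡ 173
535^8 ≡ 538
535^9 ≡ 208
535^12 ≡ 429
535^14 ≡ 175
535^18 ≡ 286
535^21 ≡ 521
535^24 ≡ 7
535^28 ≡ 320
535^36 ≡ 248
535^42 ≡ 349
535^56 ≡ 465
535^63 ≡ 550
535^72 ≡ 343
535^84 ≡ 30
535^126 ≡ 1
Therefore the multiplicative order of 535 modulo 551 is 126.

126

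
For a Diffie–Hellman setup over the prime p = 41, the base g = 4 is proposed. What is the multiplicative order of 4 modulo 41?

10

The order of 4 must divide φ(41) = 41 − 1 = 40 = 2^3 · 5.
Divisors of 40: 1, 2, 4, 5, 8, 10, 20, 40.
Check 4^d mod 41 for each divisor in increasing order:
4^1 ≡ 4
4^2 ≡ 16
4^4 ≡ 10
4^5 ≡ 40
4^8 ≡ 18
4^10 ≡ 1
The smallest such exponent is 10, so the order of 4 is 10.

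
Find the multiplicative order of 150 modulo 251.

250

The order of 150 must divide φ(251) = 251 − 1 = 250 = 2 · 5^3.
Divisors of 250: 1, 2, 5, 10, 25, 50, 125, 250.
Evaluate successive powers at the divisors of 250:
150^1 ≡ 150
150^2 ≡ 161
150^5 ≡ 160
150^10 ≡ 249
150^25 ≡ 138
150^50 ≡ 219
150^125 ≡ 250
150^250 ≡ 1
So ord_251(150) = 250.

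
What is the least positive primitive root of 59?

φ(59) = 59 − 1 = 58 = 2 · 29.
Test candidates g = 2, 3, … against the prime factors q ∈ {2, 29} of φ(59): g is a generator iff g^(58/q) ≢ 1 for every such q.
g = 2: 2^29 ≡ 58; 2^2 ≡ 4 — none is 1, so 2 is a primitive root.
So 2 is the smallest generator of (Z/59Z)^×.

2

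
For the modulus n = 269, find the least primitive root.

2

φ(269) = 269 − 1 = 268 = 2^2 · 67.
Test candidates g = 2, 3, … against the prime factors q ∈ {2, 67} of φ(269): g is a generator iff g^(268/q) ≢ 1 for every such q.
g = 2: 2^134 ≡ 268; 2^4 ≡ 16 — none is 1, so 2 is a primitive root.
So 2 is the smallest generator of (Z/269Z)^×.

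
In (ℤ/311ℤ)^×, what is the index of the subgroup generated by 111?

Since 111 ∈ (Z/311Z)^×, its order divides φ(311) = 311 − 1 = 310 = 2 · 5 · 31.
Divisors of 310: 1, 2, 5, 10, 31, 62, 155, 310.
Check 111^d mod 311 for each divisor in increasing order:
111^1 ≡ 111 (mod 311)
111^2 ≡ 192 (mod 311)
111^5 ≡ 77 (mod 311)
111^10 ≡ 20 (mod 311)
111^31 ≡ 95 (mod 311)
111^62 ≡ 6 (mod 311)
111^155 ≡ 310 (mod 311)
111^310 ≡ 1 (mod 311) ✓
The order of 111 is 310, so the subgroup it generates has 310 elements.
[(Z/311Z)^× : ⟨111⟩] = 310/310 = 1.

1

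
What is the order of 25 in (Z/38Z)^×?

9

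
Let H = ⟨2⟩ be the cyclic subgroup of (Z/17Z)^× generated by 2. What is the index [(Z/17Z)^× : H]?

2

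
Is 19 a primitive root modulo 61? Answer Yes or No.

φ(61) = 61 − 1 = 60 = 2^2 · 3 · 5.
An element g generates (Z/61Z)^× iff g^(60/q) ≢ 1 (mod 61) for each prime q ∈ {2, 3, 5}.
19^30 ≡ 1 (mod 61)  [q = 2: ≡ 1 ✗]
19^20 ≡ 13 (mod 61)  [q = 3: ≢ 1 ✓]
19^12 ≡ 9 (mod 61)  [q = 5: ≢ 1 ✓]
19^30 ≡ 1 shows ord(19) | 30, strictly less than φ(61); not a primitive root.

No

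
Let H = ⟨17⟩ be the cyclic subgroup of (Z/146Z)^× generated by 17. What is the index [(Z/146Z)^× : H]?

3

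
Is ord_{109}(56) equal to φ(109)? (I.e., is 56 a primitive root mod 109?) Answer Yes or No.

Yes

φ(109) = 109 − 1 = 108 = 2^2 · 3^3.
It suffices to check that the order of 56 is not a proper divisor of 108: compute 56^(108/q) for q ∈ {2, 3}.
56^54 ≡ 108 (mod 109)  [q = 2: ≢ 1 ✓]
56^36 ≡ 63 (mod 109)  [q = 3: ≢ 1 ✓]
Every test exponent gives a nontrivial residue, hence 56 generates the full group.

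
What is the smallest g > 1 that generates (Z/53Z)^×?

2

φ(53) = 53 − 1 = 52 = 2^2 · 13.
Test candidates g = 2, 3, … against the prime factors q ∈ {2, 13} of φ(53): g is a generator iff g^(52/q) ≢ 1 for every such q.
g = 2: 2^26 ≡ 52; 2^4 ≡ 16 — none is 1, so 2 is a primitive root.
The smallest primitive root modulo 53 is 2.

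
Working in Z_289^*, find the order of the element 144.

136

ord(144) | φ(289) = φ(17^2) = 17·(17−1) = 272 = 2^4 · 17.
Divisors of 272: 1, 2, 4, 8, 16, 17, 34, 68, 136, 272.
Evaluate successive powers at the divisors of 272:
144^1 ≡ 144 (mod 289)
144^2 ≡ 217 (mod 289)
144^4 ≡ 271 (mod 289)
144^8 ≡ 35 (mod 289)
144^16 ≡ 69 (mod 289)
144^17 ≡ 110 (mod 289)
144^34 ≡ 251 (mod 289)
144^68 ≡ 288 (mod 289)
144^136 ≡ 1 (mod 289) ✓
Therefore the multiplicative order of 144 modulo 289 is 136.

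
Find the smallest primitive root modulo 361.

φ(361) = φ(19^2) = 19·(19−1) = 342 = 2 · 3^2 · 19.
g is a primitive root iff g^(342/q) ≢ 1 (mod 361) for each prime q ∈ {2, 3, 19}.
g = 2: 2^171 ≡ 360; 2^114 ≡ 292; 2^18 ≡ 58 — none is 1, so 2 is a primitive root.
Hence the least primitive root of 361 is 2.

2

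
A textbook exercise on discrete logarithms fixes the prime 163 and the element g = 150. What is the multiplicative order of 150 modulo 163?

The order of 150 must divide φ(163) = 163 − 1 = 162 = 2 · 3^4.
Divisors of 162: 1, 2, 3, 6, 9, 18, 27, 54, 81, 162.
Check 150^d mod 163 for each divisor in increasing order:
150^1 ≡ 150 (mod 163)
150^2 ≡ 6 (mod 163)
150^3 ≡ 85 (mod 163)
150^6 ≡ 53 (mod 163)
150^9 ≡ 104 (mod 163)
150^18 ≡ 58 (mod 163)
150^27 ≡ 1 (mod 163) ✓
Hence ord(150) = 27.

27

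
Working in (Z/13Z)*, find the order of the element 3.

3

Since 3 ∈ (Z/13Z)^×, its order divides φ(13) = 13 − 1 = 12 = 2^2 · 3.
Divisors of 12: 1, 2, 3, 4, 6, 12.
Compute 3^d (mod 13) for the divisors d until we hit 1:
3^1 ≡ 3 (mod 13)
3^2 ≡ 9 (mod 13)
3^3 ≡ 1 (mod 13) ✓
Therefore the multiplicative order of 3 modulo 13 is 3.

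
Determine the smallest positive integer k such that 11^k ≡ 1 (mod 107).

The order of 11 must divide φ(107) = 107 − 1 = 106 = 2 · 53.
Divisors of 106: 1, 2, 53, 106.
Evaluate successive powers at the divisors of 106:
11^1 ≡ 11 (mod 107)
11^2 ≡ 14 (mod 107)
11^53 ≡ 1 (mod 107) ✓
Therefore the multiplicative order of 11 modulo 107 is 53.

53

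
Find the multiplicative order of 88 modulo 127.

The order of 88 must divide φ(127) = 127 − 1 = 126 = 2 · 3^2 · 7.
Divisors of 126: 1, 2, 3, 6, 7, 9, 14, 18, 21, 42, 63, 126.
Check 88^d mod 127 for each divisor in increasing order:
88^1 ≡ 88 (mod 127)
88^2 ≡ 124 (mod 127)
88^3 ≡ 117 (mod 127)
88^6 ≡ 100 (mod 127)
88^7 ≡ 37 (mod 127)
88^9 ≡ 16 (mod 127)
88^14 ≡ 99 (mod 127)
88^18 ≡ 2 (mod 127)
88^21 ≡ 107 (mod 127)
88^42 ≡ 19 (mod 127)
88^63 ≡ 1 (mod 127) ✓
Therefore the multiplicative order of 88 modulo 127 is 63.

63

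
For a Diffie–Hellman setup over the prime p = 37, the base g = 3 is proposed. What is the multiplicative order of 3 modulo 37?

By Lagrange's theorem, ord_37(3) divides φ(37) = 37 − 1 = 36 = 2^2 · 3^2.
Divisors of 36: 1, 2, 3, 4, 6, 9, 12, 18, 36.
Check 3^d mod 37 for each divisor in increasing order:
3^1 ≡ 3 (mod 37)
3^2 ≡ 9 (mod 37)
3^3 ≡ 27 (mod 37)
3^4 ≡ 7 (mod 37)
3^6 ≡ 26 (mod 37)
3^9 ≡ 36 (mod 37)
3^12 ≡ 10 (mod 37)
3^18 ≡ 1 (mod 37) ✓
The smallest such exponent is 18, so the order of 3 is 18.

18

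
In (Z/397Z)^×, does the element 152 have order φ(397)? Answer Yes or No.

φ(397) = 397 − 1 = 396 = 2^2 · 3^2 · 11.
It suffices to check that the order of 152 is not a proper divisor of 396: compute 152^(396/q) for q ∈ {2, 3, 11}.
152^198 ≡ 396 (mod 397)  [q = 2: ≢ 1 ✓]
152^132 ≡ 34 (mod 397)  [q = 3: ≢ 1 ✓]
152^36 ≡ 256 (mod 397)  [q = 11: ≢ 1 ✓]
None equal 1, so ord_397(152) = 396: 152 is a primitive root.

Yes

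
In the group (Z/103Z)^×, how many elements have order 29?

0

φ(103) = 103 − 1 = 102 = 2 · 3 · 17.
Since (Z/103Z)^× is cyclic of order 102, the number of elements of order d is φ(d) when d | 102 and 0 otherwise.
29 does not divide 102, so no element of (Z/103Z)^× has order 29.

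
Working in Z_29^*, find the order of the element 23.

7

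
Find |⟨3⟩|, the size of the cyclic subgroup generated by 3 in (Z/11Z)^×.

The order of 3 must divide φ(11) = 11 − 1 = 10 = 2 · 5.
Divisors of 10: 1, 2, 5, 10.
Test each divisor d:
3^1 ≡ 3 (mod 11)
3^2 ≡ 9 (mod 11)
3^5 ≡ 1 (mod 11) ✓
Therefore the multiplicative order of 3 modulo 11 is 5.

5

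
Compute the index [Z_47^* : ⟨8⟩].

2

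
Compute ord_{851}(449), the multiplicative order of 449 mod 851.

396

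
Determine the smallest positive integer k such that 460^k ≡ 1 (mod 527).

The order of 460 must divide φ(527) = φ(17·31) = (17−1)·(31−1) = 16·30 = 480 = 2^5 · 3 · 5.
Divisors of 480: 1, 2, 3, 4, 5, 6, 8, 10, 12, 15, 16, 20, 24, 30, 32, 40, 48, 60, 80, 96, 120, 160, 240, 480.
Test each divisor d:
460^1 ≡ 460
460^2 ≡ 273
460^3 ≡ 154
460^4 ≡ 222
460^5 ≡ 409
460^6 ≡ 1
So ord_527(460) = 6.

6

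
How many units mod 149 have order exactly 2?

φ(149) = 149 − 1 = 148 = 2^2 · 37.
(Z/149Z)^× is cyclic (|G| = 148); a cyclic group of order m has exactly φ(d) elements of each order d | m, and none otherwise.
2 | 148, and φ(2) = 2 − 1 = 1.

1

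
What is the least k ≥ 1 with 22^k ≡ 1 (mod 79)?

13

Since 22 ∈ (Z/79Z)^×, its order divides φ(79) = 79 − 1 = 78 = 2 · 3 · 13.
Divisors of 78: 1, 2, 3, 6, 13, 26, 39, 78.
Evaluate successive powers at the divisors of 78:
22^1 ≡ 22 (mod 79)
22^2 ≡ 10 (mod 79)
22^3 ≡ 62 (mod 79)
22^6 ≡ 52 (mod 79)
22^13 ≡ 1 (mod 79) ✓
The smallest such exponent is 13, so the order of 22 is 13.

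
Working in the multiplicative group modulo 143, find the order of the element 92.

5

Since 92 ∈ (Z/143Z)^×, its order divides φ(143) = φ(11·13) = (11−1)·(13−1) = 10·12 = 120 = 2^3 · 3 · 5.
Divisors of 120: 1, 2, 3, 4, 5, 6, 8, 10, 12, 15, 20, 24, 30, 40, 60, 120.
Check 92^d mod 143 for each divisor in increasing order:
92^1 ≡ 92
92^2 ≡ 27
92^3 ≡ 53
92^4 ≡ 14
92^5 ≡ 1
So ord_143(92) = 5.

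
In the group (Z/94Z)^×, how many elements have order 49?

φ(94) = φ(2)·φ(47) = 1·46 = 46 = 2 · 23.
(Z/94Z)^× is cyclic (|G| = 46); a cyclic group of order m has exactly φ(d) elements of each order d | m, and none otherwise.
49 does not divide 46, so no element of (Z/94Z)^× has order 49.

0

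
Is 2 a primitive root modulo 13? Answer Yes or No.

φ(13) = 13 − 1 = 12 = 2^2 · 3.
Test 2^(12/q) mod 13 for each prime factor q of 12:
2^6 ≡ 12 (mod 13)  [q = 2: ≢ 1 ✓]
2^4 ≡ 3 (mod 13)  [q = 3: ≢ 1 ✓]
None equal 1, so ord_13(2) = 12: 2 is a primitive root.

Yes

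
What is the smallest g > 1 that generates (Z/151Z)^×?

6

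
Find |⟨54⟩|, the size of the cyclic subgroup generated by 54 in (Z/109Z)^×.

By Lagrange's theorem, ord_109(54) divides φ(109) = 109 − 1 = 108 = 2^2 · 3^3.
Divisors of 108: 1, 2, 3, 4, 6, 9, 12, 18, 27, 36, 54, 108.
Check 54^d mod 109 for each divisor in increasing order:
54^1 ≡ 54 (mod 109)
54^2 ≡ 82 (mod 109)
54^3 ≡ 68 (mod 109)
54^4 ≡ 75 (mod 109)
54^6 ≡ 46 (mod 109)
54^9 ≡ 76 (mod 109)
54^12 ≡ 45 (mod 109)
54^18 ≡ 108 (mod 109)
54^27 ≡ 33 (mod 109)
54^36 ≡ 1 (mod 109) ✓
So ord_109(54) = 36.

36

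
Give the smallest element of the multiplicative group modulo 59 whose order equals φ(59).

2

φ(59) = 59 − 1 = 58 = 2 · 29.
g is a primitive root iff g^(58/q) ≢ 1 (mod 59) for each prime q ∈ {2, 29}.
g = 2: 2^29 ≡ 58; 2^2 ≡ 4 — none is 1, so 2 is a primitive root.
The smallest primitive root modulo 59 is 2.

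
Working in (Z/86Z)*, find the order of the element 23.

21

ord(23) | φ(86) = φ(2)·φ(43) = 1·42 = 42 = 2 · 3 · 7.
Divisors of 42: 1, 2, 3, 6, 7, 14, 21, 42.
Test each divisor d:
23^1 ≡ 23
23^2 ≡ 13
23^3 ≡ 41
23^6 ≡ 47
23^7 ≡ 49
23^14 ≡ 79
23^21 ≡ 1
Therefore the multiplicative order of 23 modulo 86 is 21.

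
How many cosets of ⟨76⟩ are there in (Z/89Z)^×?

1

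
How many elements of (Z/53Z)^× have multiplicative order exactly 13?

φ(53) = 53 − 1 = 52 = 2^2 · 13.
Since (Z/53Z)^× is cyclic of order 52, the number of elements of order d is φ(d) when d | 52 and 0 otherwise.
13 | 52, and φ(13) = 13 − 1 = 12.

12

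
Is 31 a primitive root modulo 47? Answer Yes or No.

φ(47) = 47 − 1 = 46 = 2 · 23.
31 is a primitive root mod 47 iff 31^(φ(47)/q) ≢ 1 for every prime q | φ(47), i.e. q ∈ {2, 23}.
31^23 ≡ 46 (mod 47)  [q = 2: ≢ 1 ✓]
31^2 ≡ 21 (mod 47)  [q = 23: ≢ 1 ✓]
All checks pass, so 31 has order 46 and is a primitive root modulo 47.

Yes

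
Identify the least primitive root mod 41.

6

φ(41) = 41 − 1 = 40 = 2^3 · 5.
Test candidates g = 2, 3, … against the prime factors q ∈ {2, 5} of φ(41): g is a generator iff g^(40/q) ≢ 1 for every such q.
g = 2: 2^20 ≡ 1 — hits 1, so not a primitive root.
g = 3: 3^20 ≡ 40; 3^8 ≡ 1 — hits 1, so not a primitive root.
g = 4: 4^20 ≡ 1 — hits 1, so not a primitive root.
g = 5: 5^20 ≡ 1 — hits 1, so not a primitive root.
g = 6: 6^20 ≡ 40; 6^8 ≡ 10 — none is 1, so 6 is a primitive root.
The smallest primitive root modulo 41 is 6.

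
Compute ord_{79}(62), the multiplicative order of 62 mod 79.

ord(62) | φ(79) = 79 − 1 = 78 = 2 · 3 · 13.
Divisors of 78: 1, 2, 3, 6, 13, 26, 39, 78.
Evaluate successive powers at the divisors of 78:
62^1 ≡ 62 (mod 79)
62^2 ≡ 52 (mod 79)
62^3 ≡ 64 (mod 79)
62^6 ≡ 67 (mod 79)
62^13 ≡ 1 (mod 79) ✓
The smallest such exponent is 13, so the order of 62 is 13.

13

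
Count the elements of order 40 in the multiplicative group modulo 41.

16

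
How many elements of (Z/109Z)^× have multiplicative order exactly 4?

φ(109) = 109 − 1 = 108 = 2^2 · 3^3.
(Z/109Z)^× is cyclic (|G| = 108); a cyclic group of order m has exactly φ(d) elements of each order d | m, and none otherwise.
4 = 2^2 divides 108, and φ(4) = 2.

2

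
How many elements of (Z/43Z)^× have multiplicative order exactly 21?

12

φ(43) = 43 − 1 = 42 = 2 · 3 · 7.
(Z/43Z)^× is cyclic (|G| = 42); a cyclic group of order m has exactly φ(d) elements of each order d | m, and none otherwise.
21 = 3 · 7 divides 42, and φ(21) = 12.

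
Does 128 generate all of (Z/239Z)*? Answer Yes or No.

No

φ(239) = 239 − 1 = 238 = 2 · 7 · 17.
It suffices to check that the order of 128 is not a proper divisor of 238: compute 128^(238/q) for q ∈ {2, 7, 17}.
128^119 ≡ 1 (mod 239)  [q = 2: ≡ 1 ✗]
128^34 ≡ 1 (mod 239)  [q = 7: ≡ 1 ✗]
128^14 ≡ 36 (mod 239)  [q = 17: ≢ 1 ✓]
128^119 ≡ 1 shows ord(128) | 119, strictly less than φ(239); not a primitive root.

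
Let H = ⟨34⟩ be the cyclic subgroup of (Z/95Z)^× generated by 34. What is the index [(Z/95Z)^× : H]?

4

By Lagrange's theorem, ord_95(34) divides φ(95) = φ(5·19) = (5−1)·(19−1) = 4·18 = 72 = 2^3 · 3^2.
Divisors of 72: 1, 2, 3, 4, 6, 8, 9, 12, 18, 24, 36, 72.
Check 34^d mod 95 for each divisor in increasing order:
34^1 ≡ 34
34^2 ≡ 16
34^3 ≡ 69
34^4 ≡ 66
34^6 ≡ 11
34^8 ≡ 81
34^9 ≡ 94
34^12 ≡ 26
34^18 ≡ 1
So ord_95(34) = 18, hence |⟨34⟩| = 18.
The index is φ(95) / ord(34) = 72 / 18 = 4.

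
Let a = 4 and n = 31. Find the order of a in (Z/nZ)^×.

ord(4) | φ(31) = 31 − 1 = 30 = 2 · 3 · 5.
Divisors of 30: 1, 2, 3, 5, 6, 10, 15, 30.
Test each divisor d:
4^1 ≡ 4
4^2 ≡ 16
4^3 ≡ 2
4^5 ≡ 1
So ord_31(4) = 5.

5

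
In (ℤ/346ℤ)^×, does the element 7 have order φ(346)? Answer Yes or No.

Yes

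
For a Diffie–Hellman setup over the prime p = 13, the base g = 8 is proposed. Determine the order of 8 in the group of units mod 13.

4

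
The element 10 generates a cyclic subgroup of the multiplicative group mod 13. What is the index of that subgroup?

The order of 10 must divide φ(13) = 13 − 1 = 12 = 2^2 · 3.
Divisors of 12: 1, 2, 3, 4, 6, 12.
Evaluate successive powers at the divisors of 12:
10^1 ≡ 10
10^2 ≡ 9
10^3 ≡ 12
10^4 ≡ 3
10^6 ≡ 1
So ord_13(10) = 6, hence |⟨10⟩| = 6.
The index is φ(13) / ord(10) = 12 / 6 = 2.

2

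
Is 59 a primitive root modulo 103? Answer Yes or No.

No

φ(103) = 103 − 1 = 102 = 2 · 3 · 17.
An element g generates (Z/103Z)^× iff g^(102/q) ≢ 1 (mod 103) for each prime q ∈ {2, 3, 17}.
59^51 ≡ 1 (mod 103)  [q = 2: ≡ 1 ✗]
59^34 ≡ 46 (mod 103)  [q = 3: ≢ 1 ✓]
59^6 ≡ 9 (mod 103)  [q = 17: ≢ 1 ✓]
59^51 ≡ 1 shows ord(59) | 51, strictly less than φ(103); not a primitive root.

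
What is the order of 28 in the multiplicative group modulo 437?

ord(28) | φ(437) = φ(19·23) = (19−1)·(23−1) = 18·22 = 396 = 2^2 · 3^2 · 11.
Divisors of 396: 1, 2, 3, 4, 6, 9, 11, 12, 18, 22, 33, 36, 44, 66, 99, 132, 198, 396.
Test each divisor d:
28^1 ≡ 28 (mod 437)
28^2 ≡ 347 (mod 437)
28^3 ≡ 102 (mod 437)
28^4 ≡ 234 (mod 437)
28^6 ≡ 353 (mod 437)
28^9 ≡ 172 (mod 437)
28^11 ≡ 252 (mod 437)
28^12 ≡ 64 (mod 437)
28^18 ≡ 305 (mod 437)
28^22 ≡ 139 (mod 437)
28^33 ≡ 68 (mod 437)
28^36 ≡ 381 (mod 437)
28^44 ≡ 93 (mod 437)
28^66 ≡ 254 (mod 437)
28^99 ≡ 229 (mod 437)
28^132 ≡ 277 (mod 437)
28^198 ≡ 1 (mod 437) ✓
Therefore the multiplicative order of 28 modulo 437 is 198.

198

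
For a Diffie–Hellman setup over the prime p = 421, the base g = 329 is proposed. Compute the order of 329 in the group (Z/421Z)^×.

20

The order of 329 must divide φ(421) = 421 − 1 = 420 = 2^2 · 3 · 5 · 7.
Divisors of 420: 1, 2, 3, 4, 5, 6, 7, 10, 12, 14, 15, 20, 21, 28, 30, 35, 42, 60, 70, 84, 105, 140, 210, 420.
Check 329^d mod 421 for each divisor in increasing order:
329^1 ≡ 329 (mod 421)
329^2 ≡ 44 (mod 421)
329^3 ≡ 162 (mod 421)
329^4 ≡ 252 (mod 421)
329^5 ≡ 392 (mod 421)
329^6 ≡ 142 (mod 421)
329^7 ≡ 408 (mod 421)
329^10 ≡ 420 (mod 421)
329^12 ≡ 377 (mod 421)
329^14 ≡ 169 (mod 421)
329^15 ≡ 29 (mod 421)
329^20 ≡ 1 (mod 421) ✓
Hence ord(329) = 20.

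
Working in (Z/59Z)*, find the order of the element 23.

ord(23) | φ(59) = 59 − 1 = 58 = 2 · 29.
Divisors of 58: 1, 2, 29, 58.
Check 23^d mod 59 for each divisor in increasing order:
23^1 ≡ 23 (mod 59)
23^2 ≡ 57 (mod 59)
23^29 ≡ 58 (mod 59)
23^58 ≡ 1 (mod 59) ✓
So ord_59(23) = 58.

58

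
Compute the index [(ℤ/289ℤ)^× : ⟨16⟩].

8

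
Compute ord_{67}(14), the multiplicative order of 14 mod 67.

11

Since 14 ∈ (Z/67Z)^×, its order divides φ(67) = 67 − 1 = 66 = 2 · 3 · 11.
Divisors of 66: 1, 2, 3, 6, 11, 22, 33, 66.
Test each divisor d:
14^1 ≡ 14
14^2 ≡ 62
14^3 ≡ 64
14^6 ≡ 9
14^11 ≡ 1
The smallest such exponent is 11, so the order of 14 is 11.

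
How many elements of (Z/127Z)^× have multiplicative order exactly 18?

6

φ(127) = 127 − 1 = 126 = 2 · 3^2 · 7.
In a cyclic group of order 126, there are φ(d) elements of order d for each divisor d of 126, and zero for non-divisors.
18 = 2 · 3^2 divides 126, and φ(18) = 6.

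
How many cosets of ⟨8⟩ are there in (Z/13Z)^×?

By Lagrange's theorem, ord_13(8) divides φ(13) = 13 − 1 = 12 = 2^2 · 3.
Divisors of 12: 1, 2, 3, 4, 6, 12.
Check 8^d mod 13 for each divisor in increasing order:
8^1 ≡ 8 (mod 13)
8^2 ≡ 12 (mod 13)
8^3 ≡ 5 (mod 13)
8^4 ≡ 1 (mod 13) ✓
The order of 8 is 4, so the subgroup it generates has 4 elements.
[(Z/13Z)^× : ⟨8⟩] = 12/4 = 3.

3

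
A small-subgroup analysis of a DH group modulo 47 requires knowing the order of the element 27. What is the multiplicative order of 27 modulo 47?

23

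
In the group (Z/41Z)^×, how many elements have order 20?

8

φ(41) = 41 − 1 = 40 = 2^3 · 5.
Since (Z/41Z)^× is cyclic of order 40, the number of elements of order d is φ(d) when d | 40 and 0 otherwise.
20 = 2^2 · 5 divides 40, and φ(20) = 8.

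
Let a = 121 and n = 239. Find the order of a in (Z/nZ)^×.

ord(121) | φ(239) = 239 − 1 = 238 = 2 · 7 · 17.
Divisors of 238: 1, 2, 7, 14, 17, 34, 119, 238.
Test each divisor d:
121^1 ≡ 121
121^2 ≡ 62
121^7 ≡ 187
121^14 ≡ 75
121^17 ≡ 44
121^34 ≡ 24
121^119 ≡ 1
Hence ord(121) = 119.

119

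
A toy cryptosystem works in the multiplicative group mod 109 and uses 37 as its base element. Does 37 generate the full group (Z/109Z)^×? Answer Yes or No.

Yes

φ(109) = 109 − 1 = 108 = 2^2 · 3^3.
37 is a primitive root mod 109 iff 37^(φ(109)/q) ≢ 1 for every prime q | φ(109), i.e. q ∈ {2, 3}.
37^54 ≡ 108 (mod 109)  [q = 2: ≢ 1 ✓]
37^36 ≡ 45 (mod 109)  [q = 3: ≢ 1 ✓]
All checks pass, so 37 has order 108 and is a primitive root modulo 109.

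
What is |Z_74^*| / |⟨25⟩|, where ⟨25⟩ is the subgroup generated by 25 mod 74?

2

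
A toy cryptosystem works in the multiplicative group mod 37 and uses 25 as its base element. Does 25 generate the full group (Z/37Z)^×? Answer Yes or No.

φ(37) = 37 − 1 = 36 = 2^2 · 3^2.
Test 25^(36/q) mod 37 for each prime factor q of 36:
25^18 ≡ 1 (mod 37)  [q = 2: ≡ 1 ✗]
25^12 ≡ 26 (mod 37)  [q = 3: ≢ 1 ✓]
The check at q = 2 fails, so 25 generates a proper subgroup.

No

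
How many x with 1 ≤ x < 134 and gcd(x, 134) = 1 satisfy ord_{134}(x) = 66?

20

φ(134) = φ(2)·φ(67) = 1·66 = 66 = 2 · 3 · 11.
Since (Z/134Z)^× is cyclic of order 66, the number of elements of order d is φ(d) when d | 66 and 0 otherwise.
66 = 2 · 3 · 11 divides 66, and φ(66) = 20.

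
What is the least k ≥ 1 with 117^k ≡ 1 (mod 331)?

ord(117) | φ(331) = 331 − 1 = 330 = 2 · 3 · 5 · 11.
Divisors of 330: 1, 2, 3, 5, 6, 10, 11, 15, 22, 30, 33, 55, 66, 110, 165, 330.
Evaluate successive powers at the divisors of 330:
117^1 ≡ 117
117^2 ≡ 118
117^3 ≡ 235
117^5 ≡ 257
117^6 ≡ 279
117^10 ≡ 180
117^11 ≡ 207
117^15 ≡ 251
117^22 ≡ 150
117^30 ≡ 111
117^33 ≡ 267
117^55 ≡ 330
117^66 ≡ 124
117^110 ≡ 1
Therefore the multiplicative order of 117 modulo 331 is 110.

110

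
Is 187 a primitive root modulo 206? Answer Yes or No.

φ(206) = φ(2)·φ(103) = 1·102 = 102 = 2 · 3 · 17.
187 is a primitive root mod 206 iff 187^(φ(206)/q) ≢ 1 for every prime q | φ(206), i.e. q ∈ {2, 3, 17}.
187^51 ≡ 205 (mod 206)  [q = 2: ≢ 1 ✓]
187^34 ≡ 149 (mod 206)  [q = 3: ≢ 1 ✓]
187^6 ≡ 13 (mod 206)  [q = 17: ≢ 1 ✓]
None equal 1, so ord_206(187) = 102: 187 is a primitive root.

Yes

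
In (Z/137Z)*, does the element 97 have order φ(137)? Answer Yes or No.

φ(137) = 137 − 1 = 136 = 2^3 · 17.
An element g generates (Z/137Z)^× iff g^(136/q) ≢ 1 (mod 137) for each prime q ∈ {2, 17}.
97^68 ≡ 136 (mod 137)  [q = 2: ≢ 1 ✓]
97^8 ≡ 50 (mod 137)  [q = 17: ≢ 1 ✓]
All checks pass, so 97 has order 136 and is a primitive root modulo 137.

Yes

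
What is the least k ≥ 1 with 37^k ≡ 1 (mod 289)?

272

By Lagrange's theorem, ord_289(37) divides φ(289) = φ(17^2) = 17·(17−1) = 272 = 2^4 · 17.
Divisors of 272: 1, 2, 4, 8, 16, 17, 34, 68, 136, 272.
Evaluate successive powers at the divisors of 272:
37^1 ≡ 37 (mod 289)
37^2 ≡ 213 (mod 289)
37^4 ≡ 285 (mod 289)
37^8 ≡ 16 (mod 289)
37^16 ≡ 256 (mod 289)
37^17 ≡ 224 (mod 289)
37^34 ≡ 179 (mod 289)
37^68 ≡ 251 (mod 289)
37^136 ≡ 288 (mod 289)
37^272 ≡ 1 (mod 289) ✓
Therefore the multiplicative order of 37 modulo 289 is 272.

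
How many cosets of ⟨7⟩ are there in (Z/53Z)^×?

2

By Lagrange's theorem, ord_53(7) divides φ(53) = 53 − 1 = 52 = 2^2 · 13.
Divisors of 52: 1, 2, 4, 13, 26, 52.
Compute 7^d (mod 53) for the divisors d until we hit 1:
7^1 ≡ 7 (mod 53)
7^2 ≡ 49 (mod 53)
7^4 ≡ 16 (mod 53)
7^13 ≡ 52 (mod 53)
7^26 ≡ 1 (mod 53) ✓
Thus |⟨7⟩| = ord(7) = 26.
The index is φ(53) / ord(7) = 52 / 26 = 2.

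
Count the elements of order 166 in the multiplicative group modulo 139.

0

φ(139) = 139 − 1 = 138 = 2 · 3 · 23.
(Z/139Z)^× is cyclic (|G| = 138); a cyclic group of order m has exactly φ(d) elements of each order d | m, and none otherwise.
Here 138 is not a multiple of 166, so there are no elements of order 166.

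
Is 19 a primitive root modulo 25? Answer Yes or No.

No

φ(25) = φ(5^2) = 5·(5−1) = 20 = 2^2 · 5.
An element g generates (Z/25Z)^× iff g^(20/q) ≢ 1 (mod 25) for each prime q ∈ {2, 5}.
19^10 ≡ 1 (mod 25)  [q = 2: ≡ 1 ✗]
19^4 ≡ 21 (mod 25)  [q = 5: ≢ 1 ✓]
19^10 ≡ 1 shows ord(19) | 10, strictly less than φ(25); not a primitive root.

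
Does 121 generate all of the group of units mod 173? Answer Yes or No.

No

φ(173) = 173 − 1 = 172 = 2^2 · 43.
An element g generates (Z/173Z)^× iff g^(172/q) ≢ 1 (mod 173) for each prime q ∈ {2, 43}.
121^86 ≡ 1 (mod 173)  [q = 2: ≡ 1 ✗]
121^4 ≡ 117 (mod 173)  [q = 43: ≢ 1 ✓]
Since 121^86 ≡ 1, the order of 121 divides 86 < 172, so 121 is not a primitive root.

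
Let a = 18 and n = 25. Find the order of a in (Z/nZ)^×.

ord(18) | φ(25) = φ(5^2) = 5·(5−1) = 20 = 2^2 · 5.
Divisors of 20: 1, 2, 4, 5, 10, 20.
Compute 18^d (mod 25) for the divisors d until we hit 1:
18^1 ≡ 18 (mod 25)
18^2 ≡ 24 (mod 25)
18^4 ≡ 1 (mod 25) ✓
Hence ord(18) = 4.

4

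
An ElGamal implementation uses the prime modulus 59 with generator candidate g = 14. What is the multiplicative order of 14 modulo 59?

58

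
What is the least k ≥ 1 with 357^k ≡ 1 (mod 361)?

The order of 357 must divide φ(361) = φ(19^2) = 19·(19−1) = 342 = 2 · 3^2 · 19.
Divisors of 342: 1, 2, 3, 6, 9, 18, 19, 38, 57, 114, 171, 342.
Check 357^d mod 361 for each divisor in increasing order:
357^1 ≡ 357
357^2 ≡ 16
357^3 ≡ 297
357^6 ≡ 125
357^9 ≡ 303
357^18 ≡ 115
357^19 ≡ 262
357^38 ≡ 54
357^57 ≡ 69
357^114 ≡ 68
357^171 ≡ 360
357^342 ≡ 1
So ord_361(357) = 342.

342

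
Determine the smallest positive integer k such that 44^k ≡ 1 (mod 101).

20

The order of 44 must divide φ(101) = 101 − 1 = 100 = 2^2 · 5^2.
Divisors of 100: 1, 2, 4, 5, 10, 20, 25, 50, 100.
Compute 44^d (mod 101) for the divisors d until we hit 1:
44^1 ≡ 44 (mod 101)
44^2 ≡ 17 (mod 101)
44^4 ≡ 87 (mod 101)
44^5 ≡ 91 (mod 101)
44^10 ≡ 100 (mod 101)
44^20 ≡ 1 (mod 101) ✓
The smallest such exponent is 20, so the order of 44 is 20.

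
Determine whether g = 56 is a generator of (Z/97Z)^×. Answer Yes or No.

φ(97) = 97 − 1 = 96 = 2^5 · 3.
Test 56^(96/q) mod 97 for each prime factor q of 96:
56^48 ≡ 96 (mod 97)  [q = 2: ≢ 1 ✓]
56^32 ≡ 35 (mod 97)  [q = 3: ≢ 1 ✓]
None equal 1, so ord_97(56) = 96: 56 is a primitive root.

Yes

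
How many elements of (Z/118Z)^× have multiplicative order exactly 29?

φ(118) = φ(2)·φ(59) = 1·58 = 58 = 2 · 29.
Since (Z/118Z)^× is cyclic of order 58, the number of elements of order d is φ(d) when d | 58 and 0 otherwise.
29 | 58, and φ(29) = 29 − 1 = 28.

28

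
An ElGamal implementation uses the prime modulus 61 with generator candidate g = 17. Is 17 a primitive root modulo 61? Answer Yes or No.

Yes

φ(61) = 61 − 1 = 60 = 2^2 · 3 · 5.
17 is a primitive root mod 61 iff 17^(φ(61)/q) ≢ 1 for every prime q | φ(61), i.e. q ∈ {2, 3, 5}.
17^30 ≡ 60 (mod 61)  [q = 2: ≢ 1 ✓]
17^20 ≡ 13 (mod 61)  [q = 3: ≢ 1 ✓]
17^12 ≡ 20 (mod 61)  [q = 5: ≢ 1 ✓]
Every test exponent gives a nontrivial residue, hence 17 generates the full group.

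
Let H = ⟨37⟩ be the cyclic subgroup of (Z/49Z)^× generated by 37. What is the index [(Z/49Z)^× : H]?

ord(37) | φ(49) = φ(7^2) = 7·(7−1) = 42 = 2 · 3 · 7.
Divisors of 42: 1, 2, 3, 6, 7, 14, 21, 42.
Test each divisor d:
37^1 ≡ 37 (mod 49)
37^2 ≡ 46 (mod 49)
37^3 ≡ 36 (mod 49)
37^6 ≡ 22 (mod 49)
37^7 ≡ 30 (mod 49)
37^14 ≡ 18 (mod 49)
37^21 ≡ 1 (mod 49) ✓
So ord_49(37) = 21, hence |⟨37⟩| = 21.
[(Z/49Z)^× : ⟨37⟩] = 42/21 = 2.

2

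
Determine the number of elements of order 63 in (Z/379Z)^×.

φ(379) = 379 − 1 = 378 = 2 · 3^3 · 7.
In a cyclic group of order 378, there are φ(d) elements of order d for each divisor d of 378, and zero for non-divisors.
63 = 3^2 · 7 divides 378, and φ(63) = 36.

36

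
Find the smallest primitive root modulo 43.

φ(43) = 43 − 1 = 42 = 2 · 3 · 7.
Test candidates g = 2, 3, … against the prime factors q ∈ {2, 3, 7} of φ(43): g is a generator iff g^(42/q) ≢ 1 for every such q.
g = 2: 2^21 ≡ 42; 2^14 ≡ 1 — hits 1, so not a primitive root.
g = 3: 3^21 ≡ 42; 3^14 ≡ 36; 3^6 ≡ 41 — none is 1, so 3 is a primitive root.
Hence the least primitive root of 43 is 3.

3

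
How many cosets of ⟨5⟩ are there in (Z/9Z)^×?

The order of 5 must divide φ(9) = φ(3^2) = 3·(3−1) = 6 = 2 · 3.
Divisors of 6: 1, 2, 3, 6.
Evaluate successive powers at the divisors of 6:
5^1 ≡ 5 (mod 9)
5^2 ≡ 7 (mod 9)
5^3 ≡ 8 (mod 9)
5^6 ≡ 1 (mod 9) ✓
So ord_9(5) = 6, hence |⟨5⟩| = 6.
Index = |(Z/9Z)^×| / |⟨5⟩| = 6 / 6 = 1.

1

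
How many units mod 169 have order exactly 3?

φ(169) = φ(13^2) = 13·(13−1) = 156 = 2^2 · 3 · 13.
Since (Z/169Z)^× is cyclic of order 156, the number of elements of order d is φ(d) when d | 156 and 0 otherwise.
3 | 156, and φ(3) = 3 − 1 = 2.

2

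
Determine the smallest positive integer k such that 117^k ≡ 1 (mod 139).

69

Since 117 ∈ (Z/139Z)^×, its order divides φ(139) = 139 − 1 = 138 = 2 · 3 · 23.
Divisors of 138: 1, 2, 3, 6, 23, 46, 69, 138.
Evaluate successive powers at the divisors of 138:
117^1 ≡ 117 (mod 139)
117^2 ≡ 67 (mod 139)
117^3 ≡ 55 (mod 139)
117^6 ≡ 106 (mod 139)
117^23 ≡ 96 (mod 139)
117^46 ≡ 42 (mod 139)
117^69 ≡ 1 (mod 139) ✓
Therefore the multiplicative order of 117 modulo 139 is 69.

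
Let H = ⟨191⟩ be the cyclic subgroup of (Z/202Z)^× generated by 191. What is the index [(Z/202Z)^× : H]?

1

Since 191 ∈ (Z/202Z)^×, its order divides φ(202) = φ(2)·φ(101) = 1·100 = 100 = 2^2 · 5^2.
Divisors of 100: 1, 2, 4, 5, 10, 20, 25, 50, 100.
Compute 191^d (mod 202) for the divisors d until we hit 1:
191^1 ≡ 191 (mod 202)
191^2 ≡ 121 (mod 202)
191^4 ≡ 97 (mod 202)
191^5 ≡ 145 (mod 202)
191^10 ≡ 17 (mod 202)
191^20 ≡ 87 (mod 202)
191^25 ≡ 91 (mod 202)
191^50 ≡ 201 (mod 202)
191^100 ≡ 1 (mod 202) ✓
The order of 191 is 100, so the subgroup it generates has 100 elements.
[(Z/202Z)^× : ⟨191⟩] = 100/100 = 1.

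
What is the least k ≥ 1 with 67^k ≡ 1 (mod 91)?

12

Since 67 ∈ (Z/91Z)^×, its order divides φ(91) = φ(7·13) = (7−1)·(13−1) = 6·12 = 72 = 2^3 · 3^2.
Divisors of 72: 1, 2, 3, 4, 6, 8, 9, 12, 18, 24, 36, 72.
Test each divisor d:
67^1 ≡ 67 (mod 91)
67^2 ≡ 30 (mod 91)
67^3 ≡ 8 (mod 91)
67^4 ≡ 81 (mod 91)
67^6 ≡ 64 (mod 91)
67^8 ≡ 9 (mod 91)
67^9 ≡ 57 (mod 91)
67^12 ≡ 1 (mod 91) ✓
So ord_91(67) = 12.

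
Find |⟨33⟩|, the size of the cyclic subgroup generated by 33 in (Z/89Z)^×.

88

By Lagrange's theorem, ord_89(33) divides φ(89) = 89 − 1 = 88 = 2^3 · 11.
Divisors of 88: 1, 2, 4, 8, 11, 22, 44, 88.
Test each divisor d:
33^1 ≡ 33
33^2 ≡ 21
33^4 ≡ 85
33^8 ≡ 16
33^11 ≡ 52
33^22 ≡ 34
33^44 ≡ 88
33^88 ≡ 1
Therefore the multiplicative order of 33 modulo 89 is 88.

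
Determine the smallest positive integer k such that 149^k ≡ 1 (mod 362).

ord(149) | φ(362) = φ(2)·φ(181) = 1·180 = 180 = 2^2 · 3^2 · 5.
Divisors of 180: 1, 2, 3, 4, 5, 6, 9, 10, 12, 15, 18, 20, 30, 36, 45, 60, 90, 180.
Check 149^d mod 362 for each divisor in increasing order:
149^1 ≡ 149 (mod 362)
149^2 ≡ 119 (mod 362)
149^3 ≡ 355 (mod 362)
149^4 ≡ 43 (mod 362)
149^5 ≡ 253 (mod 362)
149^6 ≡ 49 (mod 362)
149^9 ≡ 19 (mod 362)
149^10 ≡ 297 (mod 362)
149^12 ≡ 229 (mod 362)
149^15 ≡ 207 (mod 362)
149^18 ≡ 361 (mod 362)
149^20 ≡ 243 (mod 362)
149^30 ≡ 133 (mod 362)
149^36 ≡ 1 (mod 362) ✓
Hence ord(149) = 36.

36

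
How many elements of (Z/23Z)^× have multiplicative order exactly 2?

1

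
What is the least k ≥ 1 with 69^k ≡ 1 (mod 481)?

36

The order of 69 must divide φ(481) = φ(13·37) = (13−1)·(37−1) = 12·36 = 432 = 2^4 · 3^3.
Divisors of 432: 1, 2, 3, 4, 6, 8, 9, 12, 16, 18, 24, 27, 36, 48, 54, 72, 108, 144, 216, 432.
Evaluate successive powers at the divisors of 432:
69^1 ≡ 69
69^2 ≡ 432
69^3 ≡ 467
69^4 ≡ 477
69^6 ≡ 196
69^8 ≡ 16
69^9 ≡ 142
69^12 ≡ 417
69^16 ≡ 256
69^18 ≡ 443
69^24 ≡ 248
69^27 ≡ 376
69^36 ≡ 1
Therefore the multiplicative order of 69 modulo 481 is 36.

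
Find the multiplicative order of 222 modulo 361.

342

The order of 222 must divide φ(361) = φ(19^2) = 19·(19−1) = 342 = 2 · 3^2 · 19.
Divisors of 342: 1, 2, 3, 6, 9, 18, 19, 38, 57, 114, 171, 342.
Evaluate successive powers at the divisors of 342:
222^1 ≡ 222 (mod 361)
222^2 ≡ 188 (mod 361)
222^3 ≡ 221 (mod 361)
222^6 ≡ 106 (mod 361)
222^9 ≡ 322 (mod 361)
222^18 ≡ 77 (mod 361)
222^19 ≡ 127 (mod 361)
222^38 ≡ 245 (mod 361)
222^57 ≡ 69 (mod 361)
222^114 ≡ 68 (mod 361)
222^171 ≡ 360 (mod 361)
222^342 ≡ 1 (mod 361) ✓
So ord_361(222) = 342.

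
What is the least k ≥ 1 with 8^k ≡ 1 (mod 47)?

ord(8) | φ(47) = 47 − 1 = 46 = 2 · 23.
Divisors of 46: 1, 2, 23, 46.
Check 8^d mod 47 for each divisor in increasing order:
8^1 ≡ 8 (mod 47)
8^2 ≡ 17 (mod 47)
8^23 ≡ 1 (mod 47) ✓
So ord_47(8) = 23.

23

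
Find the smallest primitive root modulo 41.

6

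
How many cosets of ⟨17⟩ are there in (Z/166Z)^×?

2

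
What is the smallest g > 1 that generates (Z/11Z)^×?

2

φ(11) = 11 − 1 = 10 = 2 · 5.
Test candidates g = 2, 3, … against the prime factors q ∈ {2, 5} of φ(11): g is a generator iff g^(10/q) ≢ 1 for every such q.
g = 2: 2^5 ≡ 10; 2^2 ≡ 4 — none is 1, so 2 is a primitive root.
So 2 is the smallest generator of (Z/11Z)^×.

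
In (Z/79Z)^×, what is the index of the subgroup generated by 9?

2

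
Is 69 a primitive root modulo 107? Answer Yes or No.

No

φ(107) = 107 − 1 = 106 = 2 · 53.
69 is a primitive root mod 107 iff 69^(φ(107)/q) ≢ 1 for every prime q | φ(107), i.e. q ∈ {2, 53}.
69^53 ≡ 1 (mod 107)  [q = 2: ≡ 1 ✗]
69^2 ≡ 53 (mod 107)  [q = 53: ≢ 1 ✓]
Since 69^53 ≡ 1, the order of 69 divides 53 < 106, so 69 is not a primitive root.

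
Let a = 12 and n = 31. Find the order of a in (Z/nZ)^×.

The order of 12 must divide φ(31) = 31 − 1 = 30 = 2 · 3 · 5.
Divisors of 30: 1, 2, 3, 5, 6, 10, 15, 30.
Check 12^d mod 31 for each divisor in increasing order:
12^1 ≡ 12 (mod 31)
12^2 ≡ 20 (mod 31)
12^3 ≡ 23 (mod 31)
12^5 ≡ 26 (mod 31)
12^6 ≡ 2 (mod 31)
12^10 ≡ 25 (mod 31)
12^15 ≡ 30 (mod 31)
12^30 ≡ 1 (mod 31) ✓
Therefore the multiplicative order of 12 modulo 31 is 30.

30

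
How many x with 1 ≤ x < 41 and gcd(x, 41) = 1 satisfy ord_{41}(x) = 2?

φ(41) = 41 − 1 = 40 = 2^3 · 5.
Since (Z/41Z)^× is cyclic of order 40, the number of elements of order d is φ(d) when d | 40 and 0 otherwise.
2 | 40, and φ(2) = 2 − 1 = 1.

1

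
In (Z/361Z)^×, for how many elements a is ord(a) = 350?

φ(361) = φ(19^2) = 19·(19−1) = 342 = 2 · 3^2 · 19.
(Z/361Z)^× is cyclic (|G| = 342); a cyclic group of order m has exactly φ(d) elements of each order d | m, and none otherwise.
Here 342 is not a multiple of 350, so there are no elements of order 350.

0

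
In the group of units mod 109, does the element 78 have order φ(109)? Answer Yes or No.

No

φ(109) = 109 − 1 = 108 = 2^2 · 3^3.
78 is a primitive root mod 109 iff 78^(φ(109)/q) ≢ 1 for every prime q | φ(109), i.e. q ∈ {2, 3}.
78^54 ≡ 1 (mod 109)  [q = 2: ≡ 1 ✗]
78^36 ≡ 45 (mod 109)  [q = 3: ≢ 1 ✓]
78^54 ≡ 1 shows ord(78) | 54, strictly less than φ(109); not a primitive root.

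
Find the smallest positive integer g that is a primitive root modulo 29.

2

φ(29) = 29 − 1 = 28 = 2^2 · 7.
g is a primitive root iff g^(28/q) ≢ 1 (mod 29) for each prime q ∈ {2, 7}.
g = 2: 2^14 ≡ 28; 2^4 ≡ 16 — none is 1, so 2 is a primitive root.
Hence the least primitive root of 29 is 2.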